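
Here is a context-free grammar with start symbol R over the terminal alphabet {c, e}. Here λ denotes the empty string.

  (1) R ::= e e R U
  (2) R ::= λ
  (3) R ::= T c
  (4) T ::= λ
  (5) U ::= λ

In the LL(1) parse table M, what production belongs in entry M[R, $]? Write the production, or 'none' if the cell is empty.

R ::= λ

FIRST(T) = {λ}
FIRST(U) = {λ}
FIRST(R) = {λ, c, e}  (via T c)
FOLLOW(R) includes $ since R is the start symbol.
FOLLOW(R): in R::=e e R U, R is followed by U with FIRST {λ}; in R::=e e R U, the suffix after R is nullable (adds nothing new). Thus FOLLOW(R) = {$}.
For R ::= e e R U: FIRST(e e R U) = {e}, so it goes in M[R, t] for t ∈ {e}.
For R ::= λ: FIRST(λ) = {λ}, so it goes in M[R, t] for t ∈ {}; since λ ∈ FIRST, also for every t ∈ FOLLOW(R) = {$}.
For R ::= T c: FIRST(T c) = {c}, so it goes in M[R, t] for t ∈ {c}.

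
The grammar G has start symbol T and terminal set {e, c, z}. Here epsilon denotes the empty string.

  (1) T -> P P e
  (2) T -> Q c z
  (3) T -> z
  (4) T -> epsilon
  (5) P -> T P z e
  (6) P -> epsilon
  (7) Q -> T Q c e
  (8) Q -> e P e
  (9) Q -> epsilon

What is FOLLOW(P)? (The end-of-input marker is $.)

{c, e, z}

FIRST(T): from T->P P e we get {c, e, z}; from T->Q c z we get {c, e, z}; from T->z we get {z}; from T->epsilon we get {epsilon}. So FIRST(T) = {epsilon, c, e, z}.
FIRST(P): from P->T P z e we get {c, e, z}; from P->epsilon we get {epsilon}. So FIRST(P) = {epsilon, c, e, z}.
FIRST(Q): from Q->T Q c e we get {c, e, z}; from Q->e P e we get {e}; from Q->epsilon we get {epsilon}. So FIRST(Q) = {epsilon, c, e, z}.
FOLLOW(T) includes $ since T is the start symbol.
FOLLOW(T): in P->T P z e, T is followed by P z e with FIRST {c, e, z}; in Q->T Q c e, T is followed by Q c e with FIRST {c, e, z}. Thus FOLLOW(T) = {$, c, e, z}.
FOLLOW(P): in T->P P e (occurrence 1), P is followed by P e with FIRST {c, e, z}; in T->P P e (occurrence 2), P is followed by e with FIRST {e}; in P->T P z e, P is followed by z e with FIRST {z}; in Q->e P e, P is followed by e with FIRST {e}. Thus FOLLOW(P) = {c, e, z}.
FOLLOW(Q): in T->Q c z, Q is followed by c z with FIRST {c}; in Q->T Q c e, Q is followed by c e with FIRST {c}. Thus FOLLOW(Q) = {c}.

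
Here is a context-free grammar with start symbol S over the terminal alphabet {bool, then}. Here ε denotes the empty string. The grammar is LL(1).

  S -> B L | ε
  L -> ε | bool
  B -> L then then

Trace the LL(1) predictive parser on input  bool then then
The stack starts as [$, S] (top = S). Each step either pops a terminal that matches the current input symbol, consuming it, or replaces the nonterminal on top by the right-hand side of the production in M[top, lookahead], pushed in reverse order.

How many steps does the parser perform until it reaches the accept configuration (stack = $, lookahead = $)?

     Stack               Input             Action
  1  $ S                 bool then then $  expand S -> B L
  2  $ L B               bool then then $  expand B -> L then then
  3  $ L then then L     bool then then $  expand L -> bool
  4  $ L then then bool  bool then then $  match bool
  5  $ L then then       then then $       match then
  6  $ L then            then $            match then
  7  $ L                 $                 expand L -> ε
Accept reached after 7 steps.

7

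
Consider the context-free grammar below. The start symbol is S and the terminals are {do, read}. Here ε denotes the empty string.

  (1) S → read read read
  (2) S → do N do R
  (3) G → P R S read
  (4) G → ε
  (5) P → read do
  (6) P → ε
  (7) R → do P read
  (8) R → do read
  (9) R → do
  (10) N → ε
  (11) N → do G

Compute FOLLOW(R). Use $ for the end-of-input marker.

FIRST(S): from S→read read read we get {read}; from S→do N do R we get {do}. So FIRST(S) = {do, read}.
FIRST(P): from P→read do we get {read}; from P→ε we get {ε}. So FIRST(P) = {ε, read}.
FIRST(R): from R→do P read we get {do}; from R→do read we get {do}; from R→do we get {do}. So FIRST(R) = {do}.
FIRST(N): from N→ε we get {ε}; from N→do G we get {do}. So FIRST(N) = {ε, do}.
FIRST(G): from G→P R S read we get {do, read}; from G→ε we get {ε}. So FIRST(G) = {ε, do, read}.
FOLLOW(S) includes $ since S is the start symbol.
FOLLOW(S): in G→P R S read, S is followed by read with FIRST {read}. Thus FOLLOW(S) = {$, read}.
FOLLOW(P): in G→P R S read, P is followed by R S read with FIRST {do}; in R→do P read, P is followed by read with FIRST {read}. Thus FOLLOW(P) = {do, read}.
FOLLOW(R): in S→do N do R, the suffix after R is empty, so FOLLOW(R) ⊇ FOLLOW(S) = {$, read}; in G→P R S read, R is followed by S read with FIRST {do, read}. Thus FOLLOW(R) = {$, do, read}.
FOLLOW(N): in S→do N do R, N is followed by do R with FIRST {do}. Thus FOLLOW(N) = {do}.
FOLLOW(G): in N→do G, the suffix after G is empty, so FOLLOW(G) ⊇ FOLLOW(N) = {do}. Thus FOLLOW(G) = {do}.

{$, do, read}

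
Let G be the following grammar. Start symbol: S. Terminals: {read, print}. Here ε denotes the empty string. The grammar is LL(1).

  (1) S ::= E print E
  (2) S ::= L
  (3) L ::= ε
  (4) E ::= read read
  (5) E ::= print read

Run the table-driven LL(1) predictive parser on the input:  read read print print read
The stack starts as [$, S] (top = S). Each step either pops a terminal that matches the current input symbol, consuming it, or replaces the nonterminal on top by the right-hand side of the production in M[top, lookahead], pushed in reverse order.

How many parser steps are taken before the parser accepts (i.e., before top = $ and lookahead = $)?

8

     Stack                Input                         Action
  1  $ S                  read read print print read $  expand S ::= E print E
  2  $ E print E          read read print print read $  expand E ::= read read
  3  $ E print read read  read read print print read $  match read
  4  $ E print read       read print print read $       match read
  5  $ E print            print print read $            match print
  6  $ E                  print read $                  expand E ::= print read
  7  $ read print         print read $                  match print
  8  $ read               read $                        match read
Accept reached after 8 steps.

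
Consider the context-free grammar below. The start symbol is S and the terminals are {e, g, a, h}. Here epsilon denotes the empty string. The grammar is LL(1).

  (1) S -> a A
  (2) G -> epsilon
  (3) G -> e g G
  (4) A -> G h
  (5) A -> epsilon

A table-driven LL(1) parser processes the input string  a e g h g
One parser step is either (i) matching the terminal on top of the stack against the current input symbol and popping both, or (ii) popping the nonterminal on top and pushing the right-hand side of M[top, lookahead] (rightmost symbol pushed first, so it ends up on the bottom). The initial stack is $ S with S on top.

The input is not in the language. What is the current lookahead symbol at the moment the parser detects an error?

g

     Stack      Input        Action
  1  $ S        a e g h g $  expand S -> a A
  2  $ A a      a e g h g $  match a
  3  $ A        e g h g $    expand A -> G h
  4  $ h G      e g h g $    expand G -> e g G
  5  $ h G g e  e g h g $    match e
  6  $ h G g    g h g $      match g
  7  $ h G      h g $        expand G -> epsilon
  8  $ h        h g $        match h
  9  $          g $          error: stack empty but input remains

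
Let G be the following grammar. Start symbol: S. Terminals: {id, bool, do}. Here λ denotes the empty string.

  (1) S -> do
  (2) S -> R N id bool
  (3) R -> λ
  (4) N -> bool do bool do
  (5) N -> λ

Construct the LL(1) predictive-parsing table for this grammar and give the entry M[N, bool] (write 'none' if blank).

FIRST(R) = {λ}
FIRST(N) = {λ, bool}
FIRST(S) = {bool, do, id}  (via R N id bool)
FOLLOW(S) includes $ since S is the start symbol.
FOLLOW(N): in S->R N id bool, N is followed by id bool with FIRST {id}. Thus FOLLOW(N) = {id}.
For N -> bool do bool do: FIRST(bool do bool do) = {bool}, so it goes in M[N, t] for t ∈ {bool}.
For N -> λ: FIRST(λ) = {λ}, so it goes in M[N, t] for t ∈ {}; since λ ∈ FIRST, also for every t ∈ FOLLOW(N) = {id}.

N -> bool do bool do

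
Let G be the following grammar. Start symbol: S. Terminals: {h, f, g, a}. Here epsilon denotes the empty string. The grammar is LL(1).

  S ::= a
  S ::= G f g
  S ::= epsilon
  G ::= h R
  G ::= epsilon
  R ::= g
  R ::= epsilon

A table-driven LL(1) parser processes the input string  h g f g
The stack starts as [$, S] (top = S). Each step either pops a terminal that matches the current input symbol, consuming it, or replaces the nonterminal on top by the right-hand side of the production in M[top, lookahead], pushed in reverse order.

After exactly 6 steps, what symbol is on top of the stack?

     Stack      Input      Action
  1  $ S        h g f g $  expand S ::= G f g
  2  $ g f G    h g f g $  expand G ::= h R
  3  $ g f R h  h g f g $  match h
  4  $ g f R    g f g $    expand R ::= g
  5  $ g f g    g f g $    match g
  6  $ g f      f g $      match f
Stack after step 6: $ g (top = g).

g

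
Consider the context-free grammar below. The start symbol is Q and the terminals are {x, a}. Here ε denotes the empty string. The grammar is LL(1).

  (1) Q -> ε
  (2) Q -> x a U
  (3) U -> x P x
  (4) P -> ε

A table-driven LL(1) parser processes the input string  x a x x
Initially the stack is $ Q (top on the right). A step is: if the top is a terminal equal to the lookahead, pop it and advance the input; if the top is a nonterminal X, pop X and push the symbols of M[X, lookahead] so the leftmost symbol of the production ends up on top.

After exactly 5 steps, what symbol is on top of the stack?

P

     Stack    Input      Action
  1  $ Q      x a x x $  expand Q -> x a U
  2  $ U a x  x a x x $  match x
  3  $ U a    a x x $    match a
  4  $ U      x x $      expand U -> x P x
  5  $ x P x  x x $      match x
Stack after step 5: $ x P (top = P).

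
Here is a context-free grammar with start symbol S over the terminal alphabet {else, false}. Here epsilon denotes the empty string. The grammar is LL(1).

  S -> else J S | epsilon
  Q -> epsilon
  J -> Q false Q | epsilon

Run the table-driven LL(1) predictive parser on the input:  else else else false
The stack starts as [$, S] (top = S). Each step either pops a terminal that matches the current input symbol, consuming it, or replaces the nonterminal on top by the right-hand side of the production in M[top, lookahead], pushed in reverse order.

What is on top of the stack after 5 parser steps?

J

step 1: stack=$ S  input=else else else false $  — expand S -> else J S
step 2: stack=$ S J else  input=else else else false $  — match else
step 3: stack=$ S J  input=else else false $  — expand J -> epsilon
step 4: stack=$ S  input=else else false $  — expand S -> else J S
step 5: stack=$ S J else  input=else else false $  — match else
Stack after step 5: $ S J (top = J).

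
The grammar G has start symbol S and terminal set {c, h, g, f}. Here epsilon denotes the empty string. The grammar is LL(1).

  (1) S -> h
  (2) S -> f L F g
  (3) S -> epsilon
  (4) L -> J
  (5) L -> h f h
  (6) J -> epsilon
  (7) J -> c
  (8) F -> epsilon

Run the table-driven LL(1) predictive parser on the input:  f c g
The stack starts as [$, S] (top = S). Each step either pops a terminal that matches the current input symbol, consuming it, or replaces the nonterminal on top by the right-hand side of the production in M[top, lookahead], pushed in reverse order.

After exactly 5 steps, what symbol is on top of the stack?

step 1: stack=$ S  input=f c g $  — expand S -> f L F g
step 2: stack=$ g F L f  input=f c g $  — match f
step 3: stack=$ g F L  input=c g $  — expand L -> J
step 4: stack=$ g F J  input=c g $  — expand J -> c
step 5: stack=$ g F c  input=c g $  — match c
Stack after step 5: $ g F (top = F).

F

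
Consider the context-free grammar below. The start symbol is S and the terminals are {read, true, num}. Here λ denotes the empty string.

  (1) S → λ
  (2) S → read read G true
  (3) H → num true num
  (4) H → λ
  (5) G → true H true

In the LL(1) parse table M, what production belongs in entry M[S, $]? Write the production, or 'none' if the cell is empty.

FIRST(S): from S→λ we get {λ}; from S→read read G true we get {read}. So FIRST(S) = {λ, read}.
FIRST(H): from H→num true num we get {num}; from H→λ we get {λ}. So FIRST(H) = {λ, num}.
FIRST(G): from G→true H true we get {true}. So FIRST(G) = {true}.
FOLLOW(S) includes $ since S is the start symbol.
FOLLOW(S): S appears on no right-hand side. Thus FOLLOW(S) = {$}.
For S → λ: FIRST(λ) = {λ}, so it goes in M[S, t] for t ∈ {}; since λ ∈ FIRST, also for every t ∈ FOLLOW(S) = {$}.
For S → read read G true: FIRST(read read G true) = {read}, so it goes in M[S, t] for t ∈ {read}.

S → λ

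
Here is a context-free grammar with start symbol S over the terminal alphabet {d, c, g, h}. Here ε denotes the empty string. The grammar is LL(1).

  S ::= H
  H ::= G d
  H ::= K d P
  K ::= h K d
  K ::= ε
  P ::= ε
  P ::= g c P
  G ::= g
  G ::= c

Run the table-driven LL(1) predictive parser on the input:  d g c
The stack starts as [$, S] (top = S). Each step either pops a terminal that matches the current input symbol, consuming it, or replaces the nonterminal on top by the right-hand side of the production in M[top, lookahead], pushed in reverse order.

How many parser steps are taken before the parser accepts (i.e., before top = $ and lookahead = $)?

8

     Stack    Input    Action
  1  $ S      d g c $  expand S ::= H
  2  $ H      d g c $  expand H ::= K d P
  3  $ P d K  d g c $  expand K ::= ε
  4  $ P d    d g c $  match d
  5  $ P      g c $    expand P ::= g c P
  6  $ P c g  g c $    match g
  7  $ P c    c $      match c
  8  $ P      $        expand P ::= ε
Accept reached after 8 steps.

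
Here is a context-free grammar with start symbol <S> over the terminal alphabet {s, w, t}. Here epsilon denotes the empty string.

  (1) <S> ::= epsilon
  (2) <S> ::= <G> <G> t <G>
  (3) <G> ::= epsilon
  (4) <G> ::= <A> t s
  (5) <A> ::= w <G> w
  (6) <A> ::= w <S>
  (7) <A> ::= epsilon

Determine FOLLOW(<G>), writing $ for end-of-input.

{$, t, w}

FIRST(<A>): from <A>::=w <G> w we get {w}; from <A>::=w <S> we get {w}; from <A>::=epsilon we get {epsilon}. So FIRST(<A>) = {epsilon, w}.
FIRST(<G>): from <G>::=epsilon we get {epsilon}; from <G>::=<A> t s we get {t, w}. So FIRST(<G>) = {epsilon, t, w}.
FIRST(<S>): from <S>::=epsilon we get {epsilon}; from <S>::=<G> <G> t <G> we get {t, w}. So FIRST(<S>) = {epsilon, t, w}.
FOLLOW(<S>) includes $ since <S> is the start symbol.
FOLLOW(<A>): in <G>::=<A> t s, <A> is followed by t s with FIRST {t}. Thus FOLLOW(<A>) = {t}.
FOLLOW(<S>): in <A>::=w <S>, the suffix after <S> is empty, so FOLLOW(<S>) ⊇ FOLLOW(<A>) = {t}. Thus FOLLOW(<S>) = {$, t}.
FOLLOW(<G>): in <S>::=<G> <G> t <G> (occurrence 1), <G> is followed by <G> t <G> with FIRST {t, w}; in <S>::=<G> <G> t <G> (occurrence 2), <G> is followed by t <G> with FIRST {t}; in <S>::=<G> <G> t <G> (occurrence 3), the suffix after <G> is empty, so FOLLOW(<G>) ⊇ FOLLOW(<S>) = {$, t}; in <A>::=w <G> w, <G> is followed by w with FIRST {w}. Thus FOLLOW(<G>) = {$, t, w}.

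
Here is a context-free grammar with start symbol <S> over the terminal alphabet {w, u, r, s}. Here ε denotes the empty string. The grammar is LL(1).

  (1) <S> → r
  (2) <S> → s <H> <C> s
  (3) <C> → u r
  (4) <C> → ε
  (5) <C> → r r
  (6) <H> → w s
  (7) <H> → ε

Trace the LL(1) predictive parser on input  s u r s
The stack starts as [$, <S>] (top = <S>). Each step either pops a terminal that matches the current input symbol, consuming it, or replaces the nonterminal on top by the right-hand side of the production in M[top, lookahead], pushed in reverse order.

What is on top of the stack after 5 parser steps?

r

step 1: stack=$ <S>  input=s u r s $  — expand <S> → s <H> <C> s
step 2: stack=$ s <C> <H> s  input=s u r s $  — match s
step 3: stack=$ s <C> <H>  input=u r s $  — expand <H> → ε
step 4: stack=$ s <C>  input=u r s $  — expand <C> → u r
step 5: stack=$ s r u  input=u r s $  — match u
Stack after step 5: $ s r (top = r).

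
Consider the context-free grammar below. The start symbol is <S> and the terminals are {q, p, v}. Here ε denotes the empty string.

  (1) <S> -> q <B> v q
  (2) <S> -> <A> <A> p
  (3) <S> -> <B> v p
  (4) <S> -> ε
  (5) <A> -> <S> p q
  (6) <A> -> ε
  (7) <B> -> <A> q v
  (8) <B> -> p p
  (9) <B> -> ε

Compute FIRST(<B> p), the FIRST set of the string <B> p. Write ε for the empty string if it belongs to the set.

{p, q, v}

FIRST(<S>) = {ε, p, q, v}  (via <A> <A> p, <B> v p)
FIRST(<A>) = {ε, p, q, v}  (via <S> p q)
FIRST(<B>) = {ε, p, q, v}  (via <A> q v)
FIRST(<B> p): take FIRST of each symbol in turn, carrying on past any symbol whose FIRST contains ε; result {p, q, v}.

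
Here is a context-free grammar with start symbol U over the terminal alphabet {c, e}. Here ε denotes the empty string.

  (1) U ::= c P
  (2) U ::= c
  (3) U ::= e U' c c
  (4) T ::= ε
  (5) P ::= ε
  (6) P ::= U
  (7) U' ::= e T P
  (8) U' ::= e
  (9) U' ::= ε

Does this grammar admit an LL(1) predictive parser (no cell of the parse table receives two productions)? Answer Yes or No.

No

FIRST(U) = {c, e}
FIRST(T) = {ε}
FIRST(P) = {ε, c, e}
FIRST(U') = {ε, e}
FOLLOW(U) = {$, c}
FOLLOW(T) = {c, e}
FOLLOW(P) = {$, c}
FOLLOW(U') = {c}
Cell M[P, c] receives both P ::= ε and P ::= U — the grammar is not LL(1).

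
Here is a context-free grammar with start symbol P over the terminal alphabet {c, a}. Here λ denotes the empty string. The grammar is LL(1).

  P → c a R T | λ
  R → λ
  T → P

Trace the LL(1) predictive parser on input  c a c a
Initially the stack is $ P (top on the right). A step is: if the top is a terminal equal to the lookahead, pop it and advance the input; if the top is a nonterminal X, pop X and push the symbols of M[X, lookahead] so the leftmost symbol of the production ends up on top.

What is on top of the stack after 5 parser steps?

P

step 1: stack=$ P  input=c a c a $  — expand P → c a R T
step 2: stack=$ T R a c  input=c a c a $  — match c
step 3: stack=$ T R a  input=a c a $  — match a
step 4: stack=$ T R  input=c a $  — expand R → λ
step 5: stack=$ T  input=c a $  — expand T → P
Stack after step 5: $ P (top = P).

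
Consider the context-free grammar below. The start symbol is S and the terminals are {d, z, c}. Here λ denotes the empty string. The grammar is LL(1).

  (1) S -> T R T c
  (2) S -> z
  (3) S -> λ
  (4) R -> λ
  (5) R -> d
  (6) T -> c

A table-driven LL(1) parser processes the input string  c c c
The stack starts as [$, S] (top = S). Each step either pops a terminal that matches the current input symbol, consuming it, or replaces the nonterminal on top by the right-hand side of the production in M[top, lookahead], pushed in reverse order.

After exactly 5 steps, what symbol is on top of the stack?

c

step 1: stack=$ S  input=c c c $  — expand S -> T R T c
step 2: stack=$ c T R T  input=c c c $  — expand T -> c
step 3: stack=$ c T R c  input=c c c $  — match c
step 4: stack=$ c T R  input=c c $  — expand R -> λ
step 5: stack=$ c T  input=c c $  — expand T -> c
Stack after step 5: $ c c (top = c).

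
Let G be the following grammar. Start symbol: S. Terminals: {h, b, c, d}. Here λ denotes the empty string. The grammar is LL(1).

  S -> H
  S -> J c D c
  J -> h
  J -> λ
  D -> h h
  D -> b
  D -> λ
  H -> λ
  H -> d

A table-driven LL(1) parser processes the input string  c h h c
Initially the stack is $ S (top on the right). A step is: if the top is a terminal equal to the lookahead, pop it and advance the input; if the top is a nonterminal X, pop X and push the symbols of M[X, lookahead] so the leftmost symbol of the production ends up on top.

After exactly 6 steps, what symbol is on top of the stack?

c

step 1: stack=$ S  input=c h h c $  — expand S -> J c D c
step 2: stack=$ c D c J  input=c h h c $  — expand J -> λ
step 3: stack=$ c D c  input=c h h c $  — match c
step 4: stack=$ c D  input=h h c $  — expand D -> h h
step 5: stack=$ c h h  input=h h c $  — match h
step 6: stack=$ c h  input=h c $  — match h
Stack after step 6: $ c (top = c).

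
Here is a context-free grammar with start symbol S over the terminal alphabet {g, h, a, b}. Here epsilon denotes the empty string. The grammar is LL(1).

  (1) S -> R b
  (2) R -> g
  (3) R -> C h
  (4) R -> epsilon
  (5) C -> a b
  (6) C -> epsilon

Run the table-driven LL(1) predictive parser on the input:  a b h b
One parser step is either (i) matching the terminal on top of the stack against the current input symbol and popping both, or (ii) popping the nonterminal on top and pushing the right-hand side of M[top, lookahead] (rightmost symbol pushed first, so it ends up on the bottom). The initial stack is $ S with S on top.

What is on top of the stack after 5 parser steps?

h

     Stack      Input      Action
  1  $ S        a b h b $  expand S -> R b
  2  $ b R      a b h b $  expand R -> C h
  3  $ b h C    a b h b $  expand C -> a b
  4  $ b h b a  a b h b $  match a
  5  $ b h b    b h b $    match b
Stack after step 5: $ b h (top = h).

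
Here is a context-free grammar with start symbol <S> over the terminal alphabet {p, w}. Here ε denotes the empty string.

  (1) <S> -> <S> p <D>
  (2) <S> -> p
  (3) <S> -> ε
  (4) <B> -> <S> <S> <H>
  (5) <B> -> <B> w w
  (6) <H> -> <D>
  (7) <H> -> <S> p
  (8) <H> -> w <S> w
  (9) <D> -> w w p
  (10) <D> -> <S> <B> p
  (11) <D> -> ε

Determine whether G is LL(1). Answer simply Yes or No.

FIRST(<S>) = {ε, p}
FIRST(<B>) = {ε, p, w}
FIRST(<H>) = {ε, p, w}
FIRST(<D>) = {ε, p, w}
FOLLOW(<S>) = {$, p, w}
FOLLOW(<B>) = {p, w}
FOLLOW(<H>) = {p, w}
FOLLOW(<D>) = {$, p, w}
Cell M[<B>, p] receives both <B> -> <S> <S> <H> and <B> -> <B> w w — the grammar is not LL(1).

No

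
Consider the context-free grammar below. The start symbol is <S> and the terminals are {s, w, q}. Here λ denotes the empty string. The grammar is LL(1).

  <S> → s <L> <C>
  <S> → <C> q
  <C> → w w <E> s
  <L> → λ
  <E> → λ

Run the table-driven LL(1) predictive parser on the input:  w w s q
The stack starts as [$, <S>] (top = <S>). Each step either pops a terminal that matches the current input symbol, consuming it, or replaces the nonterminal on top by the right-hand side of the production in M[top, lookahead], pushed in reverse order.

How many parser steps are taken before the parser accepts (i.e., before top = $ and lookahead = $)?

     Stack          Input      Action
  1  $ <S>          w w s q $  expand <S> → <C> q
  2  $ q <C>        w w s q $  expand <C> → w w <E> s
  3  $ q s <E> w w  w w s q $  match w
  4  $ q s <E> w    w s q $    match w
  5  $ q s <E>      s q $      expand <E> → λ
  6  $ q s          s q $      match s
  7  $ q            q $        match q
Accept reached after 7 steps.

7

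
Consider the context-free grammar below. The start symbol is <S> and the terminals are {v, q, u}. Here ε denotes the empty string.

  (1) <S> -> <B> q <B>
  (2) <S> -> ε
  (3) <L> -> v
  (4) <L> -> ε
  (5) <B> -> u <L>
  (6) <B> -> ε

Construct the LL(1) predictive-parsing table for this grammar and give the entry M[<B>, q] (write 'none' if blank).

FIRST(<L>) = {ε, v}
FIRST(<B>) = {ε, u}
FIRST(<S>) = {ε, q, u}  (via <B> q <B>)
FOLLOW(<S>) includes $ since <S> is the start symbol.
FOLLOW(<S>): <S> appears on no right-hand side. Thus FOLLOW(<S>) = {$}.
FOLLOW(<B>): in <S>-><B> q <B> (occurrence 1), <B> is followed by q <B> with FIRST {q}; in <S>-><B> q <B> (occurrence 2), the suffix after <B> is empty, so FOLLOW(<B>) ⊇ FOLLOW(<S>) = {$}. Thus FOLLOW(<B>) = {$, q}.
For <B> -> u <L>: FIRST(u <L>) = {u}, so it goes in M[<B>, t] for t ∈ {u}.
For <B> -> ε: FIRST(ε) = {ε}, so it goes in M[<B>, t] for t ∈ {}; since ε ∈ FIRST, also for every t ∈ FOLLOW(<B>) = {$, q}.

<B> -> ε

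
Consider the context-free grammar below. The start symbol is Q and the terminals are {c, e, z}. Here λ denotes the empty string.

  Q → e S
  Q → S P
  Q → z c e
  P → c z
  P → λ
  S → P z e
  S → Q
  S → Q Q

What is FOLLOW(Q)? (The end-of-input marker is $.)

FIRST(P) = {λ, c}
FIRST(Q) = {c, e, z}  (via S P)
FIRST(S) = {c, e, z}  (via P z e, Q, Q Q)
FOLLOW(Q) includes $ since Q is the start symbol.
FOLLOW(Q): in S→Q, the suffix after Q is empty, so FOLLOW(Q) ⊇ FOLLOW(S) = {$, c, e, z}; in S→Q Q (occurrence 1), Q is followed by Q with FIRST {c, e, z}; in S→Q Q (occurrence 2), the suffix after Q is empty, so FOLLOW(Q) ⊇ FOLLOW(S) = {$, c, e, z}. Thus FOLLOW(Q) = {$, c, e, z}.
FOLLOW(P): in Q→S P, the suffix after P is empty, so FOLLOW(P) ⊇ FOLLOW(Q) = {$, c, e, z}; in S→P z e, P is followed by z e with FIRST {z}. Thus FOLLOW(P) = {$, c, e, z}.
FOLLOW(S): in Q→e S, the suffix after S is empty, so FOLLOW(S) ⊇ FOLLOW(Q) = {$, c, e, z}; in Q→S P, S is followed by P with FIRST {λ, c}; in Q→S P, the suffix after S is nullable, so FOLLOW(S) ⊇ FOLLOW(Q) = {$, c, e, z}. Thus FOLLOW(S) = {$, c, e, z}.

{$, c, e, z}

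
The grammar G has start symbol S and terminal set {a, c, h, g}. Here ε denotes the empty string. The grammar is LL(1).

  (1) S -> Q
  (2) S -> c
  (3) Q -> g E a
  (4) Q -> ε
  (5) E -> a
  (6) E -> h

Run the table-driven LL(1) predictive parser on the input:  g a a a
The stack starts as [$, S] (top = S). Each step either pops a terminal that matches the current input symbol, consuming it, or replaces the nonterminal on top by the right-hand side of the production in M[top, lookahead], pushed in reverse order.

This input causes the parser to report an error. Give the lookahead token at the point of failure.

a

     Stack    Input      Action
  1  $ S      g a a a $  expand S -> Q
  2  $ Q      g a a a $  expand Q -> g E a
  3  $ a E g  g a a a $  match g
  4  $ a E    a a a $    expand E -> a
  5  $ a a    a a a $    match a
  6  $ a      a a $      match a
  7  $        a $        error: stack empty but input remains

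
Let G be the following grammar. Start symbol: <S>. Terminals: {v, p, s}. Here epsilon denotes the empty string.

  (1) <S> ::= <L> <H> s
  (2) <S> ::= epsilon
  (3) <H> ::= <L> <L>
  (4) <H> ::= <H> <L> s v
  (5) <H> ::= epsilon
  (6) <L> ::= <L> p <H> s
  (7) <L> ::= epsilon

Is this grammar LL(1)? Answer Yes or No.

FIRST(<S>) = {epsilon, p, s}
FIRST(<H>) = {epsilon, p, s}
FIRST(<L>) = {epsilon, p}
FOLLOW(<S>) = {$}
FOLLOW(<H>) = {p, s}
FOLLOW(<L>) = {p, s}
Cell M[<H>, p] receives both <H> ::= <L> <L> and <H> ::= <H> <L> s v and <H> ::= epsilon — the grammar is not LL(1).

No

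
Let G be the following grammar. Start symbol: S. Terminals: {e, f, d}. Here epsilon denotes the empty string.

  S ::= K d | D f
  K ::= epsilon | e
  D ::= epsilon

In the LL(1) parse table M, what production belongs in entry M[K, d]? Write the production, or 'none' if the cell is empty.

FIRST(K): from K::=epsilon we get {epsilon}; from K::=e we get {e}. So FIRST(K) = {epsilon, e}.
FIRST(D): from D::=epsilon we get {epsilon}. So FIRST(D) = {epsilon}.
FIRST(S): from S::=K d we get {d, e}; from S::=D f we get {f}. So FIRST(S) = {d, e, f}.
FOLLOW(S) includes $ since S is the start symbol.
FOLLOW(K): in S::=K d, K is followed by d with FIRST {d}. Thus FOLLOW(K) = {d}.
For K ::= epsilon: FIRST(epsilon) = {epsilon}, so it goes in M[K, t] for t ∈ {}; since epsilon ∈ FIRST, also for every t ∈ FOLLOW(K) = {d}.
For K ::= e: FIRST(e) = {e}, so it goes in M[K, t] for t ∈ {e}.

K ::= epsilon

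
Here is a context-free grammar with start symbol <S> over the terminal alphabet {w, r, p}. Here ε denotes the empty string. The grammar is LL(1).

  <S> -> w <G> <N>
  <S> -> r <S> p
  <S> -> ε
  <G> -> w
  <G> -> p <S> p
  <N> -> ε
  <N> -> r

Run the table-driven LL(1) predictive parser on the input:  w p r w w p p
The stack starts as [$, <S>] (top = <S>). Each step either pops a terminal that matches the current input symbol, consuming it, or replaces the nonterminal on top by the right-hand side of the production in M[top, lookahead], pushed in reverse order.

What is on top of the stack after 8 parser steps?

     Stack                Input            Action
  1  $ <S>                w p r w w p p $  expand <S> -> w <G> <N>
  2  $ <N> <G> w          w p r w w p p $  match w
  3  $ <N> <G>            p r w w p p $    expand <G> -> p <S> p
  4  $ <N> p <S> p        p r w w p p $    match p
  5  $ <N> p <S>          r w w p p $      expand <S> -> r <S> p
  6  $ <N> p p <S> r      r w w p p $      match r
  7  $ <N> p p <S>        w w p p $        expand <S> -> w <G> <N>
  8  $ <N> p p <N> <G> w  w w p p $        match w
Stack after step 8: $ <N> p p <N> <G> (top = <G>).

<G>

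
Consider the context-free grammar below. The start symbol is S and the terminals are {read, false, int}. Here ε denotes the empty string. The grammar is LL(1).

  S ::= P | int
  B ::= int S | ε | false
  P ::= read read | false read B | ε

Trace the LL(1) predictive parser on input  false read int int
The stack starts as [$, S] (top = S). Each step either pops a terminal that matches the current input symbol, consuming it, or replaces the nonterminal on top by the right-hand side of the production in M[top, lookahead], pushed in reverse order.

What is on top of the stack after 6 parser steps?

S

step 1: stack=$ S  input=false read int int $  — expand S ::= P
step 2: stack=$ P  input=false read int int $  — expand P ::= false read B
step 3: stack=$ B read false  input=false read int int $  — match false
step 4: stack=$ B read  input=read int int $  — match read
step 5: stack=$ B  input=int int $  — expand B ::= int S
step 6: stack=$ S int  input=int int $  — match int
Stack after step 6: $ S (top = S).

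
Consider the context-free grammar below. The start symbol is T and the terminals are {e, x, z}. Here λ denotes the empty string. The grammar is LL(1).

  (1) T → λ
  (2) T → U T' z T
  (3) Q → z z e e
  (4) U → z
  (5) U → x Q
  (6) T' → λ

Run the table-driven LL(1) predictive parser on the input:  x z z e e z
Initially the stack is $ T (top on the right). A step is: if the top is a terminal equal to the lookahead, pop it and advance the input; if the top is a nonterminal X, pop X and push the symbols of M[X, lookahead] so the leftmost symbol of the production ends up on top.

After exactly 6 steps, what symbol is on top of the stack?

     Stack             Input          Action
  1  $ T               x z z e e z $  expand T → U T' z T
  2  $ T z T' U        x z z e e z $  expand U → x Q
  3  $ T z T' Q x      x z z e e z $  match x
  4  $ T z T' Q        z z e e z $    expand Q → z z e e
  5  $ T z T' e e z z  z z e e z $    match z
  6  $ T z T' e e z    z e e z $      match z
Stack after step 6: $ T z T' e e (top = e).

e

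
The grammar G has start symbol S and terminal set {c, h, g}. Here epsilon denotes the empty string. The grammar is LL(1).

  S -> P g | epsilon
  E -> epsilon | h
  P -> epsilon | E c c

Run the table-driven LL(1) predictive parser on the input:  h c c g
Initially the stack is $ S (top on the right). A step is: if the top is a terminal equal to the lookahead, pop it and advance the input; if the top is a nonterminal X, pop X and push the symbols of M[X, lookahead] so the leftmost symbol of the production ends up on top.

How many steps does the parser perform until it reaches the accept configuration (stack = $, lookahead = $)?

step 1: stack=$ S  input=h c c g $  — expand S -> P g
step 2: stack=$ g P  input=h c c g $  — expand P -> E c c
step 3: stack=$ g c c E  input=h c c g $  — expand E -> h
step 4: stack=$ g c c h  input=h c c g $  — match h
step 5: stack=$ g c c  input=c c g $  — match c
step 6: stack=$ g c  input=c g $  — match c
step 7: stack=$ g  input=g $  — match g
Accept reached after 7 steps.

7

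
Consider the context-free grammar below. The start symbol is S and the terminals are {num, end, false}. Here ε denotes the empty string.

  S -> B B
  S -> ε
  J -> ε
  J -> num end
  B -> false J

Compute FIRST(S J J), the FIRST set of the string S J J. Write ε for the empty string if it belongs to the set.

FIRST(J): from J->ε we get {ε}; from J->num end we get {num}. So FIRST(J) = {ε, num}.
FIRST(B): from B->false J we get {false}. So FIRST(B) = {false}.
FIRST(S): from S->B B we get {false}; from S->ε we get {ε}. So FIRST(S) = {ε, false}.
FIRST(S J J): take FIRST of each symbol in turn, carrying on past any symbol whose FIRST contains ε; result {ε, false, num}.

{ε, false, num}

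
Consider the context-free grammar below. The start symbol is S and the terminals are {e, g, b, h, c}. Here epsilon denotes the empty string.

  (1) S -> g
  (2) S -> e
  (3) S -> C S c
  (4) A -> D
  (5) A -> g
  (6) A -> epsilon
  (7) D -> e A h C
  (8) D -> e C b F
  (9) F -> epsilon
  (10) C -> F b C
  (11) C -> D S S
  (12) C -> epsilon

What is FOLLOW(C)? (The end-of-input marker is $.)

{b, e, g, h}

FIRST(D) = {e}
FIRST(F) = {epsilon}
FIRST(A) = {epsilon, e, g}  (via D)
FIRST(C) = {epsilon, b, e}  (via F b C, D S S)
FIRST(S) = {b, e, g}  (via C S c)
FOLLOW(S) includes $ since S is the start symbol.
FOLLOW(A): in D->e A h C, A is followed by h C with FIRST {h}. Thus FOLLOW(A) = {h}.
FOLLOW(D): in A->D, the suffix after D is empty, so FOLLOW(D) ⊇ FOLLOW(A) = {h}; in C->D S S, D is followed by S S with FIRST {b, e, g}. Thus FOLLOW(D) = {b, e, g, h}.
FOLLOW(F): in D->e C b F, the suffix after F is empty, so FOLLOW(F) ⊇ FOLLOW(D) = {b, e, g, h}; in C->F b C, F is followed by b C with FIRST {b}. Thus FOLLOW(F) = {b, e, g, h}.
FOLLOW(C): in S->C S c, C is followed by S c with FIRST {b, e, g}; in D->e A h C, the suffix after C is empty, so FOLLOW(C) ⊇ FOLLOW(D) = {b, e, g, h}; in D->e C b F, C is followed by b F with FIRST {b}; in C->F b C, the suffix after C is empty (adds nothing new). Thus FOLLOW(C) = {b, e, g, h}.
FOLLOW(S): in S->C S c, S is followed by c with FIRST {c}; in C->D S S (occurrence 1), S is followed by S with FIRST {b, e, g}; in C->D S S (occurrence 2), the suffix after S is empty, so FOLLOW(S) ⊇ FOLLOW(C) = {b, e, g, h}. Thus FOLLOW(S) = {$, b, c, e, g, h}.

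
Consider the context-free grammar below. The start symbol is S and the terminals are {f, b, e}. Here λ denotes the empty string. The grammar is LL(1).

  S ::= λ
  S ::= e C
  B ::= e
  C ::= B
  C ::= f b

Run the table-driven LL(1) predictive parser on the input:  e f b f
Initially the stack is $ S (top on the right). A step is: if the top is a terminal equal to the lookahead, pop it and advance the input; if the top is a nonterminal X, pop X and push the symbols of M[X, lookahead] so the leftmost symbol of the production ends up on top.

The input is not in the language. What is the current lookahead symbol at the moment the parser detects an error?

     Stack  Input      Action
  1  $ S    e f b f $  expand S ::= e C
  2  $ C e  e f b f $  match e
  3  $ C    f b f $    expand C ::= f b
  4  $ b f  f b f $    match f
  5  $ b    b f $      match b
  6  $      f $        error: stack empty but input remains

f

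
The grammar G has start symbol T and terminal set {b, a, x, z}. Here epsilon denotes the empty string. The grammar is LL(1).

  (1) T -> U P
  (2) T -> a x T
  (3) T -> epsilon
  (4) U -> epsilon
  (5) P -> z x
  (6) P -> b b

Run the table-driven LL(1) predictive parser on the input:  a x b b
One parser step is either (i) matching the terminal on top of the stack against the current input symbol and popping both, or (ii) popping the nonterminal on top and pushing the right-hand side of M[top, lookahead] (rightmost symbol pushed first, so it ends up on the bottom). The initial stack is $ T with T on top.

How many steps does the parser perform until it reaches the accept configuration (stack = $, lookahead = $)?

step 1: stack=$ T  input=a x b b $  — expand T -> a x T
step 2: stack=$ T x a  input=a x b b $  — match a
step 3: stack=$ T x  input=x b b $  — match x
step 4: stack=$ T  input=b b $  — expand T -> U P
step 5: stack=$ P U  input=b b $  — expand U -> epsilon
step 6: stack=$ P  input=b b $  — expand P -> b b
step 7: stack=$ b b  input=b b $  — match b
step 8: stack=$ b  input=b $  — match b
Accept reached after 8 steps.

8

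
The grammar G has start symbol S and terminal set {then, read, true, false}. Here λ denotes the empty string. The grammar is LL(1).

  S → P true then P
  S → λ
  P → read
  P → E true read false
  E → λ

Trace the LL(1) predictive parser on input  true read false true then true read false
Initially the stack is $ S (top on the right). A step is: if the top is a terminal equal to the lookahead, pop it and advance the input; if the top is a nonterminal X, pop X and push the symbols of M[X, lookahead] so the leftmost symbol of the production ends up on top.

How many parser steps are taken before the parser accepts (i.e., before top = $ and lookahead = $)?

13

step 1: stack=$ S  input=true read false true then true read false $  — expand S → P true then P
step 2: stack=$ P then true P  input=true read false true then true read false $  — expand P → E true read false
step 3: stack=$ P then true false read true E  input=true read false true then true read false $  — expand E → λ
step 4: stack=$ P then true false read true  input=true read false true then true read false $  — match true
step 5: stack=$ P then true false read  input=read false true then true read false $  — match read
step 6: stack=$ P then true false  input=false true then true read false $  — match false
step 7: stack=$ P then true  input=true then true read false $  — match true
step 8: stack=$ P then  input=then true read false $  — match then
step 9: stack=$ P  input=true read false $  — expand P → E true read false
step 10: stack=$ false read true E  input=true read false $  — expand E → λ
step 11: stack=$ false read true  input=true read false $  — match true
step 12: stack=$ false read  input=read false $  — match read
step 13: stack=$ false  input=false $  — match false
Accept reached after 13 steps.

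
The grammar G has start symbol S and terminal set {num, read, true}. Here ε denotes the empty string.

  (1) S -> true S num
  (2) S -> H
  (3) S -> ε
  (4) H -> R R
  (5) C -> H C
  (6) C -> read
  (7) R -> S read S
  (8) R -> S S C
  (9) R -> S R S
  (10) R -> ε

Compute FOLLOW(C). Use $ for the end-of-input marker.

{$, num, read, true}

FIRST(S) = {ε, read, true}  (via H)
FIRST(H) = {ε, read, true}  (via R R)
FIRST(C) = {read, true}  (via H C)
FIRST(R) = {ε, read, true}  (via S read S, S S C, S R S)
FOLLOW(S) includes $ since S is the start symbol.
FOLLOW(S): in S->true S num, S is followed by num with FIRST {num}; in R->S read S (occurrence 1), S is followed by read S with FIRST {read}; in R->S read S (occurrence 2), the suffix after S is empty, so FOLLOW(S) ⊇ FOLLOW(R) = {$, num, read, true}; in R->S S C (occurrence 1), S is followed by S C with FIRST {read, true}; in R->S S C (occurrence 2), S is followed by C with FIRST {read, true}; in R->S R S (occurrence 1), S is followed by R S with FIRST {ε, read, true}; in R->S R S (occurrence 1), the suffix after S is nullable, so FOLLOW(S) ⊇ FOLLOW(R) = {$, num, read, true}; in R->S R S (occurrence 2), the suffix after S is empty, so FOLLOW(S) ⊇ FOLLOW(R) = {$, num, read, true}. Thus FOLLOW(S) = {$, num, read, true}.
FOLLOW(H): in S->H, the suffix after H is empty, so FOLLOW(H) ⊇ FOLLOW(S) = {$, num, read, true}; in C->H C, H is followed by C with FIRST {read, true}. Thus FOLLOW(H) = {$, num, read, true}.
FOLLOW(R): in H->R R (occurrence 1), R is followed by R with FIRST {ε, read, true}; in H->R R (occurrence 1), the suffix after R is nullable, so FOLLOW(R) ⊇ FOLLOW(H) = {$, num, read, true}; in H->R R (occurrence 2), the suffix after R is empty, so FOLLOW(R) ⊇ FOLLOW(H) = {$, num, read, true}; in R->S R S, R is followed by S with FIRST {ε, read, true}; in R->S R S, the suffix after R is nullable (adds nothing new). Thus FOLLOW(R) = {$, num, read, true}.
FOLLOW(C): in C->H C, the suffix after C is empty (adds nothing new); in R->S S C, the suffix after C is empty, so FOLLOW(C) ⊇ FOLLOW(R) = {$, num, read, true}. Thus FOLLOW(C) = {$, num, read, true}.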